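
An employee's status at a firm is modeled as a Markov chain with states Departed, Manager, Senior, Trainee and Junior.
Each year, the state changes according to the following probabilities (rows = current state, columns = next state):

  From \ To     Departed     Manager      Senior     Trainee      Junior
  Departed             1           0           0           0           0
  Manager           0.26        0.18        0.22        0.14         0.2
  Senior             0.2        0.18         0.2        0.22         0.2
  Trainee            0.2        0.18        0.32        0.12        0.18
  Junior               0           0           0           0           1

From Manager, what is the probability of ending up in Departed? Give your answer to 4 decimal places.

0.5460

Let h(s) be the probability of absorption at Departed starting from transient state s. Then h(Departed) = 1 and h(Junior) = 0. By first-step analysis:
h(Manager) = 0.26·1 + 0.18·h(Manager) + 0.22·h(Senior) + 0.14·h(Trainee) + 0.2·0
h(Senior) = 0.2·1 + 0.18·h(Manager) + 0.2·h(Senior) + 0.22·h(Trainee) + 0.2·0
h(Trainee) = 0.2·1 + 0.18·h(Manager) + 0.32·h(Senior) + 0.12·h(Trainee) + 0.18·0
Solving: h(Manager) = 0.5460, h(Senior) = 0.5179, h(Trainee) = 0.5273.
Starting from Manager, the probability is 0.5460.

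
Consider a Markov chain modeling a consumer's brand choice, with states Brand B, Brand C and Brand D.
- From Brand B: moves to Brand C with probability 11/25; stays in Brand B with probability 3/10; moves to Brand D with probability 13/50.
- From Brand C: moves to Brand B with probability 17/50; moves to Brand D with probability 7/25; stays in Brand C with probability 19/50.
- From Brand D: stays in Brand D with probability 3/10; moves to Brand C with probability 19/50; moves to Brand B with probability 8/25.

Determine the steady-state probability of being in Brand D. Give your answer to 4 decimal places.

0.2792

Let the stationary distribution be π with π = πP and π_1 + π_2 + π_3 = 1.
π_1 = 0.3·π_1 + 0.34·π_2 + 0.32·π_3
π_2 = 0.44·π_1 + 0.38·π_2 + 0.38·π_3
Solving with the normalization constraint gives π = (0.3216, 0.3993, 0.2792).
So the stationary probability of Brand D is 0.2792.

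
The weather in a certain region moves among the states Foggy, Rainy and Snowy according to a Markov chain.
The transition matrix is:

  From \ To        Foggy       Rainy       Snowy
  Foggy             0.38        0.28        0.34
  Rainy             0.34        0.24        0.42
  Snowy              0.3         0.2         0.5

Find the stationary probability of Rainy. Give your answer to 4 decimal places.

Let the stationary distribution be π with π = πP and π_1 + π_2 + π_3 = 1.
π_1 = 0.38·π_1 + 0.34·π_2 + 0.3·π_3
π_2 = 0.28·π_1 + 0.24·π_2 + 0.2·π_3
Solving with the normalization constraint gives π = (0.3364, 0.2364, 0.4273).
So the stationary probability of Rainy is 0.2364.

0.2364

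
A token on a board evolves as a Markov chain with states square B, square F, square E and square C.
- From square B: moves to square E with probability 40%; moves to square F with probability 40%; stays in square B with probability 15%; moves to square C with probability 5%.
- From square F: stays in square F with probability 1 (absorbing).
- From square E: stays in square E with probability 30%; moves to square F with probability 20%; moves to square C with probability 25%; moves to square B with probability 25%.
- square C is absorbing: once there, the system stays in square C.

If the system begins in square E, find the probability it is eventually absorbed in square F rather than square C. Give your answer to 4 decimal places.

Let h(s) be the probability of absorption at square F starting from transient state s. Then h(square F) = 1 and h(square C) = 0. By first-step analysis:
h(square B) = 0.15·h(square B) + 0.4·1 + 0.4·h(square E) + 0.05·0
h(square E) = 0.25·h(square B) + 0.2·1 + 0.3·h(square E) + 0.25·0
Solving: h(square B) = 0.7273, h(square E) = 0.5455.
Starting from square E, the probability is 0.5455.

0.5455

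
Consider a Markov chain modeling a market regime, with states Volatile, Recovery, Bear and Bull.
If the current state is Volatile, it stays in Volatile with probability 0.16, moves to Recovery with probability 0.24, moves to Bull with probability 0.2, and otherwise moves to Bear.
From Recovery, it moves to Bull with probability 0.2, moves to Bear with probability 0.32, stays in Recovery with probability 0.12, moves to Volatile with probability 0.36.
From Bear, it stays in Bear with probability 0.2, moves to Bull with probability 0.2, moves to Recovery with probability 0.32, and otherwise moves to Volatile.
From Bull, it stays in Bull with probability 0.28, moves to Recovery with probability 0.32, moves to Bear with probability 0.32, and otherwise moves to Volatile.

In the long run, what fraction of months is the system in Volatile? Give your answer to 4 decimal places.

0.2291

Let the stationary distribution be π with π = πP and π_1 + π_2 + π_3 + π_4 = 1.
π_1 = 0.16·π_1 + 0.36·π_2 + 0.28·π_3 + 0.08·π_4
π_2 = 0.24·π_1 + 0.12·π_2 + 0.32·π_3 + 0.32·π_4
π_3 = 0.4·π_1 + 0.32·π_2 + 0.2·π_3 + 0.32·π_4
Solving with the normalization constraint gives π = (0.2291, 0.2514, 0.3021, 0.2174).
So the stationary probability of Volatile is 0.2291.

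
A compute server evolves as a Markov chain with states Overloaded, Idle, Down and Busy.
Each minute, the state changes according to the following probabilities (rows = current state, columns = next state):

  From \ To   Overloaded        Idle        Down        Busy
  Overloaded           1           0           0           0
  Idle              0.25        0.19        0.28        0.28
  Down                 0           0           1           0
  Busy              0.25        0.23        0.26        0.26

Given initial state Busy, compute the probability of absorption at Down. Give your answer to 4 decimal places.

Let h(s) be the probability of absorption at Down starting from transient state s. Then h(Down) = 1 and h(Overloaded) = 0. By first-step analysis:
h(Idle) = 0.25·0 + 0.19·h(Idle) + 0.28·1 + 0.28·h(Busy)
h(Busy) = 0.25·0 + 0.23·h(Idle) + 0.26·1 + 0.26·h(Busy)
Solving: h(Idle) = 0.5234, h(Busy) = 0.5140.
Starting from Busy, the probability is 0.5140.

0.5140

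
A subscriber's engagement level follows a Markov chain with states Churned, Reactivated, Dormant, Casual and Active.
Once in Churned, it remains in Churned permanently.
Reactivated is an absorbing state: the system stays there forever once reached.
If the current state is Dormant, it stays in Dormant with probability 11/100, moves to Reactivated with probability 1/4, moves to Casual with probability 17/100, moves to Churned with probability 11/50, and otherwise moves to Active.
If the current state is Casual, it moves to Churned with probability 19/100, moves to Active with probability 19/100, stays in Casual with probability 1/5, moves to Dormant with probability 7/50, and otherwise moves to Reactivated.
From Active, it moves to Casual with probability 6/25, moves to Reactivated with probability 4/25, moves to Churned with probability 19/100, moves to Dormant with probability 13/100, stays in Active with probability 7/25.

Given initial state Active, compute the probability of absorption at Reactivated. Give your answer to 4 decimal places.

0.5056

Let h(s) be the probability of absorption at Reactivated starting from transient state s. Then h(Reactivated) = 1 and h(Churned) = 0. By first-step analysis:
h(Dormant) = 0.22·0 + 0.25·1 + 0.11·h(Dormant) + 0.17·h(Casual) + 0.25·h(Active)
h(Casual) = 0.19·0 + 0.28·1 + 0.14·h(Dormant) + 0.2·h(Casual) + 0.19·h(Active)
h(Active) = 0.19·0 + 0.16·1 + 0.13·h(Dormant) + 0.24·h(Casual) + 0.28·h(Active)
Solving: h(Dormant) = 0.5305, h(Casual) = 0.5629, h(Active) = 0.5056.
Starting from Active, the probability is 0.5056.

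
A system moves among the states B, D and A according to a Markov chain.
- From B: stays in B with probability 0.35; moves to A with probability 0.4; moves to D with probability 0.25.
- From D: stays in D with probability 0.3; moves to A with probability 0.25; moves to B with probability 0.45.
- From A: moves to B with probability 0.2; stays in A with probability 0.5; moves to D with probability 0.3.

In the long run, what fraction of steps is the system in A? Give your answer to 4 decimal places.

Let the stationary distribution be π with π = πP and π_1 + π_2 + π_3 = 1.
π_1 = 0.35·π_1 + 0.45·π_2 + 0.2·π_3
π_2 = 0.25·π_1 + 0.3·π_2 + 0.3·π_3
Solving with the normalization constraint gives π = (0.3188, 0.2841, 0.3971).
So the stationary probability of A is 0.3971.

0.3971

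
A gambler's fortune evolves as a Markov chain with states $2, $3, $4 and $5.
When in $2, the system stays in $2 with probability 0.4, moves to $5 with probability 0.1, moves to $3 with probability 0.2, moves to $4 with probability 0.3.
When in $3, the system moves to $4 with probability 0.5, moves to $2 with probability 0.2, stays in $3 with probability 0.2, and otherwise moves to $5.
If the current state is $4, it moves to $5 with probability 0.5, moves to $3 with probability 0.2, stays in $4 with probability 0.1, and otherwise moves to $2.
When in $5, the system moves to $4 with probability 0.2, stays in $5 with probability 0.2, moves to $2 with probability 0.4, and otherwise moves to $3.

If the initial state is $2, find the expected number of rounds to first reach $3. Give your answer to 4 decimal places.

Let t(s) be the expected number of rounds to first reach $3 from state s, with t($3) = 0. Conditioning on the first round:
t($2) = 1 + 0.4·t($2) + 0.3·t($4) + 0.1·t($5)
t($4) = 1 + 0.2·t($2) + 0.1·t($4) + 0.5·t($5)
t($5) = 1 + 0.4·t($2) + 0.2·t($4) + 0.2·t($5)
Solving: t($2) = 5.0000, t($4) = 5.0000, t($5) = 5.0000.
Expected rounds from $2 to $3: 5.0000.

5.0000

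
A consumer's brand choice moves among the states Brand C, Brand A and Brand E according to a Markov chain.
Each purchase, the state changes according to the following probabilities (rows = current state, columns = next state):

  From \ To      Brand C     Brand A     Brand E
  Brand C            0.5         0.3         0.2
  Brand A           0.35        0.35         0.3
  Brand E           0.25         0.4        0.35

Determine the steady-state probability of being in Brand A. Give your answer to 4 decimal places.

Let the stationary distribution be π with π = πP and π_1 + π_2 + π_3 = 1.
π_1 = 0.5·π_1 + 0.35·π_2 + 0.25·π_3
π_2 = 0.3·π_1 + 0.35·π_2 + 0.4·π_3
Solving with the normalization constraint gives π = (0.3793, 0.3448, 0.2759).
So the stationary probability of Brand A is 0.3448.

0.3448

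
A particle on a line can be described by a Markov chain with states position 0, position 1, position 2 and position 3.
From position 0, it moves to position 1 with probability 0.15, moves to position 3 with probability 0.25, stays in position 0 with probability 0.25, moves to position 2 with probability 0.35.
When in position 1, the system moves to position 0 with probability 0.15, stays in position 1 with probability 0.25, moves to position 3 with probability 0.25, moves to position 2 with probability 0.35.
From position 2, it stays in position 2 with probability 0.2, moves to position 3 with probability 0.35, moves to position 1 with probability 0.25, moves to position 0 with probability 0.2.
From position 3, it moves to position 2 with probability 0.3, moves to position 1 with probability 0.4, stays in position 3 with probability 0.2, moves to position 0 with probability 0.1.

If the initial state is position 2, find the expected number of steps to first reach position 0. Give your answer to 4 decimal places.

6.3488

Let t(s) be the expected number of steps to first reach position 0 from state s, with t(position 0) = 0. Conditioning on the first step:
t(position 1) = 1 + 0.25·t(position 1) + 0.35·t(position 2) + 0.25·t(position 3)
t(position 2) = 1 + 0.25·t(position 1) + 0.2·t(position 2) + 0.35·t(position 3)
t(position 3) = 1 + 0.4·t(position 1) + 0.3·t(position 2) + 0.2·t(position 3)
Solving: t(position 1) = 6.6076, t(position 2) = 6.3488, t(position 3) = 6.9346.
Expected steps from position 2 to position 0: 6.3488.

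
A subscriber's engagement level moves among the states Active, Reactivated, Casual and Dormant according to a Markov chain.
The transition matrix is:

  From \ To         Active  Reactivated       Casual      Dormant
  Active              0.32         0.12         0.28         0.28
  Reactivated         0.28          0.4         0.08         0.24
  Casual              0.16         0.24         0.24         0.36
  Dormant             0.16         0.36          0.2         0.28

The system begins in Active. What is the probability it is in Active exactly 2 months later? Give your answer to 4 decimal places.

0.2256

Propagate the distribution vector 2 months from Active.
After 0 months: (1.0000, 0.0000, 0.0000, 0.0000)
After 1 month: (0.3200, 0.1200, 0.2800, 0.2800)
After 2 months: (0.2256, 0.2544, 0.2224, 0.2976)
P(in Active after 2 months) = 0.2256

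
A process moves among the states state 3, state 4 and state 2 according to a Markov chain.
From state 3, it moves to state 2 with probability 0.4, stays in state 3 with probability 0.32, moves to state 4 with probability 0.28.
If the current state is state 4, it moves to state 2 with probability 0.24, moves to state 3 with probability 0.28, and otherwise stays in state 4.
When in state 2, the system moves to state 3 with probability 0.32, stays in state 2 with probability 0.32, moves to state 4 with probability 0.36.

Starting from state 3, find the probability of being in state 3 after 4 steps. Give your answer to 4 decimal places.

0.3048

Propagate the distribution vector 4 steps from state 3.
After 0 steps: (1.0000, 0.0000, 0.0000)
After 1 step: (0.3200, 0.2800, 0.4000)
After 2 steps: (0.3088, 0.3680, 0.3232)
After 3 steps: (0.3053, 0.3795, 0.3153)
After 4 steps: (0.3048, 0.3811, 0.3141)
P(in state 3 after 4 steps) = 0.3048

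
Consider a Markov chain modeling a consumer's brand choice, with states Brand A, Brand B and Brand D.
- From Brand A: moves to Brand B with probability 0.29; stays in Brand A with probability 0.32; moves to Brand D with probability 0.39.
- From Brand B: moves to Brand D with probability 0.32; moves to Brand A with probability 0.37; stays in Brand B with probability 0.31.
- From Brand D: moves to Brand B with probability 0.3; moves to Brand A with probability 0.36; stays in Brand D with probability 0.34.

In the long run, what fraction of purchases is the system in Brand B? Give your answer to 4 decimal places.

0.2995

Let the stationary distribution be π with π = πP and π_1 + π_2 + π_3 = 1.
π_1 = 0.32·π_1 + 0.37·π_2 + 0.36·π_3
π_2 = 0.29·π_1 + 0.31·π_2 + 0.3·π_3
Solving with the normalization constraint gives π = (0.3490, 0.2995, 0.3515).
So the stationary probability of Brand B is 0.2995.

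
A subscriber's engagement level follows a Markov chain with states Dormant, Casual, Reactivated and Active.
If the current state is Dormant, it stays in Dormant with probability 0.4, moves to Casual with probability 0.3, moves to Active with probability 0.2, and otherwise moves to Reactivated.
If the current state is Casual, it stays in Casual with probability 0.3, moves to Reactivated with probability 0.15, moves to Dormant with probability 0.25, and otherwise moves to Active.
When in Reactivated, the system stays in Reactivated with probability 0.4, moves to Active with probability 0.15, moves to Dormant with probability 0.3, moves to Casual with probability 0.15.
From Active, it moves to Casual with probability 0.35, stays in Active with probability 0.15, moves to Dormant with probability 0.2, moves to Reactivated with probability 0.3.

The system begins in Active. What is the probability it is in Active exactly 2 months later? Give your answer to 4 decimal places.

Propagate the distribution vector 2 months from Active.
After 0 months: (0.0000, 0.0000, 0.0000, 1.0000)
After 1 month: (0.2000, 0.3500, 0.3000, 0.1500)
After 2 months: (0.2875, 0.2625, 0.2375, 0.2125)
P(in Active after 2 months) = 0.2125

0.2125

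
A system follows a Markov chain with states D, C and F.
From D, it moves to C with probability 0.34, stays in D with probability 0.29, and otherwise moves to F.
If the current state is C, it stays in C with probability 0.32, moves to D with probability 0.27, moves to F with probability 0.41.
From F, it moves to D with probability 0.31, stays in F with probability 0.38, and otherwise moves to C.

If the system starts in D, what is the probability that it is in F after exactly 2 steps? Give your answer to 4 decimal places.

Sum over the intermediate state after 1 step:
P = P(D→D)·P(D→F) + P(D→C)·P(C→F) + P(D→F)·P(F→F)
  = 0.29×0.37 + 0.34×0.41 + 0.37×0.38
  = 0.1073 + 0.1394 + 0.1406 = 0.3873

0.3873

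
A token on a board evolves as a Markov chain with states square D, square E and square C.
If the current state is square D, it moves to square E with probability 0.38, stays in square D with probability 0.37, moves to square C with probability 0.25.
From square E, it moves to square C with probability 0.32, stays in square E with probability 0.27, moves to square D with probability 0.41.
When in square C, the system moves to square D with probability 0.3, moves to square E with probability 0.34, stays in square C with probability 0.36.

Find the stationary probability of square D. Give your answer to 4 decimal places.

0.3618

Let the stationary distribution be π with π = πP and π_1 + π_2 + π_3 = 1.
π_1 = 0.37·π_1 + 0.41·π_2 + 0.3·π_3
π_2 = 0.38·π_1 + 0.27·π_2 + 0.34·π_3
Solving with the normalization constraint gives π = (0.3618, 0.3313, 0.3070).
So the stationary probability of square D is 0.3618.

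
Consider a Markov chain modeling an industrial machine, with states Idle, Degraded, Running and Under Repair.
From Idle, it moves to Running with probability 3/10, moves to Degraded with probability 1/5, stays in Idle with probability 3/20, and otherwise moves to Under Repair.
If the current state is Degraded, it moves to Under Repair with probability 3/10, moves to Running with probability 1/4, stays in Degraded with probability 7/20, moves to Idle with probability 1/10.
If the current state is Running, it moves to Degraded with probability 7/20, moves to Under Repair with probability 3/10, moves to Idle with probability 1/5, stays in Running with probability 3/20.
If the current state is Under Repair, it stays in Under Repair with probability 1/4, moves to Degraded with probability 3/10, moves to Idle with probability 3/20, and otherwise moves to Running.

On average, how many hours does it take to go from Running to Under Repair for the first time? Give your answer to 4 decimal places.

Let t(s) be the expected number of hours to first reach Under Repair from state s, with t(Under Repair) = 0. Conditioning on the first hour:
t(Idle) = 1 + 0.15·t(Idle) + 0.2·t(Degraded) + 0.3·t(Running)
t(Degraded) = 1 + 0.1·t(Idle) + 0.35·t(Degraded) + 0.25·t(Running)
t(Running) = 1 + 0.2·t(Idle) + 0.35·t(Degraded) + 0.15·t(Running)
Solving: t(Idle) = 3.0902, t(Degraded) = 3.2627, t(Running) = 3.2471.
Expected hours from Running to Under Repair: 3.2471.

3.2471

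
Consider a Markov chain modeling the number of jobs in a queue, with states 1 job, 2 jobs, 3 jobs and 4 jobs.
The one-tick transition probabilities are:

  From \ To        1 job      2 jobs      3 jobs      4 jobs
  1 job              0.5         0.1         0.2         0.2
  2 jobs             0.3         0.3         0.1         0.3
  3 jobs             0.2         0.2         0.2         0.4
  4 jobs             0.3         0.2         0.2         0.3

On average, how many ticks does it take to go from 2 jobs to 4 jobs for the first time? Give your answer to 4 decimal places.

Let t(s) be the expected number of ticks to first reach 4 jobs from state s, with t(4 jobs) = 0. Conditioning on the first tick:
t(1 job) = 1 + 0.5·t(1 job) + 0.1·t(2 jobs) + 0.2·t(3 jobs)
t(2 jobs) = 1 + 0.3·t(1 job) + 0.3·t(2 jobs) + 0.1·t(3 jobs)
t(3 jobs) = 1 + 0.2·t(1 job) + 0.2·t(2 jobs) + 0.2·t(3 jobs)
Solving: t(1 job) = 3.9706, t(2 jobs) = 3.5784, t(3 jobs) = 3.1373.
Expected ticks from 2 jobs to 4 jobs: 3.5784.

3.5784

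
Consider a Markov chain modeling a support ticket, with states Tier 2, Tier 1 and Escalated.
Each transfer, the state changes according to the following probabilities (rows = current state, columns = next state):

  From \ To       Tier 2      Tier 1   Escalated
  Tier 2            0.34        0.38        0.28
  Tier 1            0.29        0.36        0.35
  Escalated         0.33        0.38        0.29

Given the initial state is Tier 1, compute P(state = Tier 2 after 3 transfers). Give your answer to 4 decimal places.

Propagate the distribution vector 3 transfers from Tier 1.
After 0 transfers: (0.0000, 1.0000, 0.0000)
After 1 transfer: (0.2900, 0.3600, 0.3500)
After 2 transfers: (0.3185, 0.3728, 0.3087)
After 3 transfers: (0.3183, 0.3725, 0.3092)
P(in Tier 2 after 3 transfers) = 0.3183

0.3183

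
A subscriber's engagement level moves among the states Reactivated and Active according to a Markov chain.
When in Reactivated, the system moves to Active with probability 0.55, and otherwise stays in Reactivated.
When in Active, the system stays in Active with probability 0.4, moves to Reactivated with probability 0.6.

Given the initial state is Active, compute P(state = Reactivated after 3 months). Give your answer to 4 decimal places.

Propagate the distribution vector 3 months from Active.
After 0 months: (0.0000, 1.0000)
After 1 month: (0.6000, 0.4000)
After 2 months: (0.5100, 0.4900)
After 3 months: (0.5235, 0.4765)
P(in Reactivated after 3 months) = 0.5235

0.5235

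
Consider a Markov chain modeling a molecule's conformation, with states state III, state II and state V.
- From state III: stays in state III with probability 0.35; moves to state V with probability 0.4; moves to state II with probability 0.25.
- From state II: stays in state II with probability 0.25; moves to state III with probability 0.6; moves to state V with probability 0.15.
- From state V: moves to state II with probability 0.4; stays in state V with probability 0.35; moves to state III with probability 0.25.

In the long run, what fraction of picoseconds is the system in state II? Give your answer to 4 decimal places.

0.2966

Let the stationary distribution be π with π = πP and π_1 + π_2 + π_3 = 1.
π_1 = 0.35·π_1 + 0.6·π_2 + 0.25·π_3
π_2 = 0.25·π_1 + 0.25·π_2 + 0.4·π_3
Solving with the normalization constraint gives π = (0.3931, 0.2966, 0.3103).
So the stationary probability of state II is 0.2966.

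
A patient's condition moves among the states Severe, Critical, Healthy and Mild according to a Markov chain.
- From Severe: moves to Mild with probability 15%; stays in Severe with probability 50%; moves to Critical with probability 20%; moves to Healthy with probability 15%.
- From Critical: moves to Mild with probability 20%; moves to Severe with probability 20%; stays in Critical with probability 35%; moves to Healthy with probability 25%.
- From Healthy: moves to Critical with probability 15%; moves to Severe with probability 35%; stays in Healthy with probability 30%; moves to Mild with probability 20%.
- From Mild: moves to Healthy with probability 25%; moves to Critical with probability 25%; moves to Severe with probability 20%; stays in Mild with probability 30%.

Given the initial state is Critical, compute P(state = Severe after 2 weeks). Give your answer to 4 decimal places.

0.2975

Propagate the distribution vector 2 weeks from Critical.
After 0 weeks: (0.0000, 1.0000, 0.0000, 0.0000)
After 1 week: (0.2000, 0.3500, 0.2500, 0.2000)
After 2 weeks: (0.2975, 0.2500, 0.2425, 0.2100)
P(in Severe after 2 weeks) = 0.2975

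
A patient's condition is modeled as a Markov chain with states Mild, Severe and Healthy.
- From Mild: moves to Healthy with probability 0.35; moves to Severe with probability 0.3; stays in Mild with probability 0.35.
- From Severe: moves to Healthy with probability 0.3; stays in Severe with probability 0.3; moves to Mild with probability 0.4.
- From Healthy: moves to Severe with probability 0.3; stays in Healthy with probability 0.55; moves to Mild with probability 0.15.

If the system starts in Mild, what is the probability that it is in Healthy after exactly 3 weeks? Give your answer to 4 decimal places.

Propagate the distribution vector 3 weeks from Mild.
After 0 weeks: (1.0000, 0.0000, 0.0000)
After 1 week: (0.3500, 0.3000, 0.3500)
After 2 weeks: (0.2950, 0.3000, 0.4050)
After 3 weeks: (0.2840, 0.3000, 0.4160)
P(in Healthy after 3 weeks) = 0.4160

0.4160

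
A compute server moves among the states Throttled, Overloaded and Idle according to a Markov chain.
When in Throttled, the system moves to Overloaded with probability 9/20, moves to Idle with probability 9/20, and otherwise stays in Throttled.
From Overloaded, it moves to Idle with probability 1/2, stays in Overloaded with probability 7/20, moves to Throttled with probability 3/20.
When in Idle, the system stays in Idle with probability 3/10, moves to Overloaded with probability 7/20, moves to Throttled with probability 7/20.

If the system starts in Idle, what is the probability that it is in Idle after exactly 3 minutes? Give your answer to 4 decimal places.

Propagate the distribution vector 3 minutes from Idle.
After 0 minutes: (0.0000, 0.0000, 1.0000)
After 1 minute: (0.3500, 0.3500, 0.3000)
After 2 minutes: (0.1925, 0.3850, 0.4225)
After 3 minutes: (0.2249, 0.3693, 0.4059)
P(in Idle after 3 minutes) = 0.4059

0.4059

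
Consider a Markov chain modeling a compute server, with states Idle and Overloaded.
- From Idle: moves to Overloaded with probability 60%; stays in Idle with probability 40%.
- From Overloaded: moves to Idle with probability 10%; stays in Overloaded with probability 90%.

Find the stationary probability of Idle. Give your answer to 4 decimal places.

Let the stationary distribution be π with π = πP and π_1 + π_2 = 1.
π_1 = 0.4·π_1 + 0.1·π_2
Solving with the normalization constraint gives π = (0.1429, 0.8571).
So the stationary probability of Idle is 0.1429.

0.1429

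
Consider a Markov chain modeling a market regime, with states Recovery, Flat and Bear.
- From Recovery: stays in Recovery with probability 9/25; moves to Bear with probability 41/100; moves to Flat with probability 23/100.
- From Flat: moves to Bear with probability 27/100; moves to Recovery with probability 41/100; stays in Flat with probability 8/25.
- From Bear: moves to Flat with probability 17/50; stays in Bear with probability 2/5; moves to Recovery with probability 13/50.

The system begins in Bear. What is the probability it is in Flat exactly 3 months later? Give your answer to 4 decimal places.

0.2968

Propagate the distribution vector 3 months from Bear.
After 0 months: (0.0000, 0.0000, 1.0000)
After 1 month: (0.2600, 0.3400, 0.4000)
After 2 months: (0.3370, 0.3046, 0.3584)
After 3 months: (0.3394, 0.2968, 0.3638)
P(in Flat after 3 months) = 0.2968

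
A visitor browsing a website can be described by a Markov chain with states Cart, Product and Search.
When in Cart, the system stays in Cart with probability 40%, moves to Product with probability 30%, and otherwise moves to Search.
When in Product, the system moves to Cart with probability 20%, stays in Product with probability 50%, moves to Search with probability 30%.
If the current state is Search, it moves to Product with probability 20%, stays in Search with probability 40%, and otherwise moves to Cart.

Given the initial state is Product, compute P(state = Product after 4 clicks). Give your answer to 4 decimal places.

Propagate the distribution vector 4 clicks from Product.
After 0 clicks: (0.0000, 1.0000, 0.0000)
After 1 click: (0.2000, 0.5000, 0.3000)
After 2 clicks: (0.3000, 0.3700, 0.3300)
After 3 clicks: (0.3260, 0.3410, 0.3330)
After 4 clicks: (0.3318, 0.3349, 0.3333)
P(in Product after 4 clicks) = 0.3349

0.3349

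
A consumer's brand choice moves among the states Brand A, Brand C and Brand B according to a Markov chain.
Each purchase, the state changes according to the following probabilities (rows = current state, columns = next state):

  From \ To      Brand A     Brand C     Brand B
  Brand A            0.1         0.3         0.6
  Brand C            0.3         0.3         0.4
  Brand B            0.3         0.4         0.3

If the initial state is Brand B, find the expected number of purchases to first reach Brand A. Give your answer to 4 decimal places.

Let t(s) be the expected number of purchases to first reach Brand A from state s, with t(Brand A) = 0. Conditioning on the first purchase:
t(Brand C) = 1 + 0.3·t(Brand C) + 0.4·t(Brand B)
t(Brand B) = 1 + 0.4·t(Brand C) + 0.3·t(Brand B)
Solving: t(Brand C) = 3.3333, t(Brand B) = 3.3333.
Expected purchases from Brand B to Brand A: 3.3333.

3.3333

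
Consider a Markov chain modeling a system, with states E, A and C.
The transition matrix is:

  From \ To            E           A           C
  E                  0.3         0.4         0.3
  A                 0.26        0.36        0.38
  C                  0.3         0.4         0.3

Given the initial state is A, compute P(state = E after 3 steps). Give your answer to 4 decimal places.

0.2846

Propagate the distribution vector 3 steps from A.
After 0 steps: (0.0000, 1.0000, 0.0000)
After 1 step: (0.2600, 0.3600, 0.3800)
After 2 steps: (0.2856, 0.3856, 0.3288)
After 3 steps: (0.2846, 0.3846, 0.3308)
P(in E after 3 steps) = 0.2846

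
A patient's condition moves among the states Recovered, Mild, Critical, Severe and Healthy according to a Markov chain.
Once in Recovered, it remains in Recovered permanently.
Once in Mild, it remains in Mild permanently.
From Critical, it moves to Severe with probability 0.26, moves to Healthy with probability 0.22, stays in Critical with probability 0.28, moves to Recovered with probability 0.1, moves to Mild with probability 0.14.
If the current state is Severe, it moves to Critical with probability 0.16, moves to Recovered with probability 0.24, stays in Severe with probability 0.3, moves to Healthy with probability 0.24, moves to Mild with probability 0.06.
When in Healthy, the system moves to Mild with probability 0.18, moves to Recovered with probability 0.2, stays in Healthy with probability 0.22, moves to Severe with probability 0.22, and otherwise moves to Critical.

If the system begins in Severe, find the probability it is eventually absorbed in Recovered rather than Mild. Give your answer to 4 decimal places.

0.6656

Let h(s) be the probability of absorption at Recovered starting from transient state s. Then h(Recovered) = 1 and h(Mild) = 0. By first-step analysis:
h(Critical) = 0.1·1 + 0.14·0 + 0.28·h(Critical) + 0.26·h(Severe) + 0.22·h(Healthy)
h(Severe) = 0.24·1 + 0.06·0 + 0.16·h(Critical) + 0.3·h(Severe) + 0.24·h(Healthy)
h(Healthy) = 0.2·1 + 0.18·0 + 0.18·h(Critical) + 0.22·h(Severe) + 0.22·h(Healthy)
Solving: h(Critical) = 0.5540, h(Severe) = 0.6656, h(Healthy) = 0.5720.
Starting from Severe, the probability is 0.6656.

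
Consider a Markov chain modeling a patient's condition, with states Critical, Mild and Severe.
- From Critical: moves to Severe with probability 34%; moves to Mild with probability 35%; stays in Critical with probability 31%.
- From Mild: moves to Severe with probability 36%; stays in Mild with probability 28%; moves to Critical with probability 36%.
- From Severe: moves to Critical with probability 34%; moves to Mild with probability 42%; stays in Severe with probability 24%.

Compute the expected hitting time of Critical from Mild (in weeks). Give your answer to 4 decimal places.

Let t(s) be the expected number of weeks to first reach Critical from state s, with t(Critical) = 0. Conditioning on the first week:
t(Mild) = 1 + 0.28·t(Mild) + 0.36·t(Severe)
t(Severe) = 1 + 0.42·t(Mild) + 0.24·t(Severe)
Solving: t(Mild) = 2.8283, t(Severe) = 2.8788.
Expected weeks from Mild to Critical: 2.8283.

2.8283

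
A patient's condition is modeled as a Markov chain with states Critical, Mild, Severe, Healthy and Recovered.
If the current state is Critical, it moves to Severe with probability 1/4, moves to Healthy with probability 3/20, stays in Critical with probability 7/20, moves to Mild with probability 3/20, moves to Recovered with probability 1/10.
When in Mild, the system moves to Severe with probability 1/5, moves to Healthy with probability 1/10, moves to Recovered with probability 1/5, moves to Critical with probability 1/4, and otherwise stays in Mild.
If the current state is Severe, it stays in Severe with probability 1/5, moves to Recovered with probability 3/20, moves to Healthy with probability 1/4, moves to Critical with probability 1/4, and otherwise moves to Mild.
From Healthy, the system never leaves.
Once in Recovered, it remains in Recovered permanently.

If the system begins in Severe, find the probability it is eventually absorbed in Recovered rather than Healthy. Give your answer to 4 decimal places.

0.4228

Let h(s) be the probability of absorption at Recovered starting from transient state s. Then h(Recovered) = 1 and h(Healthy) = 0. By first-step analysis:
h(Critical) = 0.35·h(Critical) + 0.15·h(Mild) + 0.25·h(Severe) + 0.15·0 + 0.1·1
h(Mild) = 0.25·h(Critical) + 0.25·h(Mild) + 0.2·h(Severe) + 0.1·0 + 0.2·1
h(Severe) = 0.25·h(Critical) + 0.15·h(Mild) + 0.2·h(Severe) + 0.25·0 + 0.15·1
Solving: h(Critical) = 0.4377, h(Mild) = 0.5253, h(Severe) = 0.4228.
Starting from Severe, the probability is 0.4228.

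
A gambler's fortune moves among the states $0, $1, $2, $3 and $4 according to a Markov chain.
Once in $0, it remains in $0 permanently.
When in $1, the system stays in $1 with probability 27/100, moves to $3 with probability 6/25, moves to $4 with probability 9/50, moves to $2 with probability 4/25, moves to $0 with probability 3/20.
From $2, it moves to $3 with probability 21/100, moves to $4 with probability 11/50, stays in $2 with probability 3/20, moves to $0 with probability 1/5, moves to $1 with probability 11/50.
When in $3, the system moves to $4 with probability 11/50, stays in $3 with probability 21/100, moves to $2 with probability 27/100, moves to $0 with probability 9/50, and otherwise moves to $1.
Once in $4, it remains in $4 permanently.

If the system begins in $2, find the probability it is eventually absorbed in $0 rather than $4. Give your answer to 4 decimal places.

0.4667

Let h(s) be the probability of absorption at $0 starting from transient state s. Then h($0) = 1 and h($4) = 0. By first-step analysis:
h($1) = 0.15·1 + 0.27·h($1) + 0.16·h($2) + 0.24·h($3) + 0.18·0
h($2) = 0.2·1 + 0.22·h($1) + 0.15·h($2) + 0.21·h($3) + 0.22·0
h($3) = 0.18·1 + 0.12·h($1) + 0.27·h($2) + 0.21·h($3) + 0.22·0
Solving: h($1) = 0.4580, h($2) = 0.4667, h($3) = 0.4569.
Starting from $2, the probability is 0.4667.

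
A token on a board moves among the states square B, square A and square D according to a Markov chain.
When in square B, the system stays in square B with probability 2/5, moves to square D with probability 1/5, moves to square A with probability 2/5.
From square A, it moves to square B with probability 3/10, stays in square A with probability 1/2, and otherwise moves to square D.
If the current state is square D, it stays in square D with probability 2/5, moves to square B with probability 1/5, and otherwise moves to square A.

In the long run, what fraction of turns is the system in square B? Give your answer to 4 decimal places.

Let the stationary distribution be π with π = πP and π_1 + π_2 + π_3 = 1.
π_1 = 0.4·π_1 + 0.3·π_2 + 0.2·π_3
π_2 = 0.4·π_1 + 0.5·π_2 + 0.4·π_3
Solving with the normalization constraint gives π = (0.3056, 0.4444, 0.2500).
So the stationary probability of square B is 0.3056.

0.3056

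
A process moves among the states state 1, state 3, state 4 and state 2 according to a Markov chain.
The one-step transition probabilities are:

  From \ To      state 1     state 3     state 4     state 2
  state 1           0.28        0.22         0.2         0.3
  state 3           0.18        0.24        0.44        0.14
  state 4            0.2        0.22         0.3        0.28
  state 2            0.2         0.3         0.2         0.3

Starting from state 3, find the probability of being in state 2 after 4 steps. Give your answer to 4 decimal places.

Propagate the distribution vector 4 steps from state 3.
After 0 steps: (0.0000, 1.0000, 0.0000, 0.0000)
After 1 step: (0.1800, 0.2400, 0.4400, 0.1400)
After 2 steps: (0.2096, 0.2360, 0.3016, 0.2528)
After 3 steps: (0.2120, 0.2449, 0.2868, 0.2562)
After 4 steps: (0.2121, 0.2454, 0.2875, 0.2551)
P(in state 2 after 4 steps) = 0.2551

0.2551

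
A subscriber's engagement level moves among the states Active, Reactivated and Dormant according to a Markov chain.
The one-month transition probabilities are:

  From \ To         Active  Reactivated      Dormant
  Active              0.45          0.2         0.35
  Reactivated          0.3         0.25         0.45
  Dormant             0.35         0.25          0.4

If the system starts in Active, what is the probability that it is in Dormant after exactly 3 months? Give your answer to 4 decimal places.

0.3921

Propagate the distribution vector 3 months from Active.
After 0 months: (1.0000, 0.0000, 0.0000)
After 1 month: (0.4500, 0.2000, 0.3500)
After 2 months: (0.3850, 0.2275, 0.3875)
After 3 months: (0.3771, 0.2308, 0.3921)
P(in Dormant after 3 months) = 0.3921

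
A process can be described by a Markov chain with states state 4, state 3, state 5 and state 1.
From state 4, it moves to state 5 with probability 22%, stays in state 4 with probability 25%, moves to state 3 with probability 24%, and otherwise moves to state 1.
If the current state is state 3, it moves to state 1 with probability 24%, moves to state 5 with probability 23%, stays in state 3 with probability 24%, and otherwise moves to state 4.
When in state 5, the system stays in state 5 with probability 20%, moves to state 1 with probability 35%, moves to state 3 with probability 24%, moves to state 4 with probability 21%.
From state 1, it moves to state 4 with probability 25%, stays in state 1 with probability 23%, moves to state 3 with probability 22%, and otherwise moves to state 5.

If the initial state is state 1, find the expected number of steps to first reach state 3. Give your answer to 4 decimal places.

4.3497

Let t(s) be the expected number of steps to first reach state 3 from state s, with t(state 3) = 0. Conditioning on the first step:
t(state 4) = 1 + 0.25·t(state 4) + 0.22·t(state 5) + 0.29·t(state 1)
t(state 5) = 1 + 0.21·t(state 4) + 0.2·t(state 5) + 0.35·t(state 1)
t(state 1) = 1 + 0.25·t(state 4) + 0.3·t(state 5) + 0.23·t(state 1)
Solving: t(state 4) = 4.2688, t(state 5) = 4.2735, t(state 1) = 4.3497.
Expected steps from state 1 to state 3: 4.3497.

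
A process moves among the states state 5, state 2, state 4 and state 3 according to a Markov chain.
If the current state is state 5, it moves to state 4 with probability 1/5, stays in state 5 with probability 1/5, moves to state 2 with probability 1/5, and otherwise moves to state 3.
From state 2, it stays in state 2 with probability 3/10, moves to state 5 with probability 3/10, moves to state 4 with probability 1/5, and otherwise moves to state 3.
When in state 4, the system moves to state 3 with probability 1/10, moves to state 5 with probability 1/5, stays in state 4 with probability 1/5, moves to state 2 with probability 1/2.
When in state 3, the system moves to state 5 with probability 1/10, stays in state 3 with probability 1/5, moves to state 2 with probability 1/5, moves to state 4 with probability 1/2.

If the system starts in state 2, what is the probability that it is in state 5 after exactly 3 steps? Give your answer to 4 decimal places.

0.2050

Propagate the distribution vector 3 steps from state 2.
After 0 steps: (0.0000, 1.0000, 0.0000, 0.0000)
After 1 step: (0.3000, 0.3000, 0.2000, 0.2000)
After 2 steps: (0.2100, 0.2900, 0.2600, 0.2400)
After 3 steps: (0.2050, 0.3070, 0.2720, 0.2160)
P(in state 5 after 3 steps) = 0.2050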